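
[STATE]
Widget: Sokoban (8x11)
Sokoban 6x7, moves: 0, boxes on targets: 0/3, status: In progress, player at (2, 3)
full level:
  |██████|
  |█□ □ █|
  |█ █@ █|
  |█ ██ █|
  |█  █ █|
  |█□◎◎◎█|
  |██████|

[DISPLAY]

██████  
█□ □ █  
█ █@ █  
█ ██ █  
█  █ █  
█□◎◎◎█  
██████  
Moves: 0
        
        
        


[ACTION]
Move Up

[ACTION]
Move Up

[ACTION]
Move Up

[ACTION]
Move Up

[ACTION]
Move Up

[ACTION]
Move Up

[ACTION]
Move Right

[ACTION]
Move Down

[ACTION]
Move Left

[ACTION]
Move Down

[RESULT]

██████  
█□ □ █  
█ █  █  
█ ██ █  
█  █@█  
█□◎◎◎█  
██████  
Moves: 3
        
        
        


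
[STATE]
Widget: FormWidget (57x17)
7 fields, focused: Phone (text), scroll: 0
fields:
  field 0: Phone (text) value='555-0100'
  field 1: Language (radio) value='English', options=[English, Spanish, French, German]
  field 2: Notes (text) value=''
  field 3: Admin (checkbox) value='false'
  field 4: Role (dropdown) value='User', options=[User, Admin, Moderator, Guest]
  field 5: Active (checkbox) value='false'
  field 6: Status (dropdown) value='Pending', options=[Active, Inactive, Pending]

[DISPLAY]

> Phone:      [555-0100                                 ]
  Language:   (●) English  ( ) Spanish  ( ) French  ( ) G
  Notes:      [                                         ]
  Admin:      [ ]                                        
  Role:       [User                                    ▼]
  Active:     [ ]                                        
  Status:     [Pending                                 ▼]
                                                         
                                                         
                                                         
                                                         
                                                         
                                                         
                                                         
                                                         
                                                         
                                                         


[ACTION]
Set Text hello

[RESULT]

> Phone:      [hello                                    ]
  Language:   (●) English  ( ) Spanish  ( ) French  ( ) G
  Notes:      [                                         ]
  Admin:      [ ]                                        
  Role:       [User                                    ▼]
  Active:     [ ]                                        
  Status:     [Pending                                 ▼]
                                                         
                                                         
                                                         
                                                         
                                                         
                                                         
                                                         
                                                         
                                                         
                                                         


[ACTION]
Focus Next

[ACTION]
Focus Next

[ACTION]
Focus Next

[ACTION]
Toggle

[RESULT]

  Phone:      [hello                                    ]
  Language:   (●) English  ( ) Spanish  ( ) French  ( ) G
  Notes:      [                                         ]
> Admin:      [x]                                        
  Role:       [User                                    ▼]
  Active:     [ ]                                        
  Status:     [Pending                                 ▼]
                                                         
                                                         
                                                         
                                                         
                                                         
                                                         
                                                         
                                                         
                                                         
                                                         


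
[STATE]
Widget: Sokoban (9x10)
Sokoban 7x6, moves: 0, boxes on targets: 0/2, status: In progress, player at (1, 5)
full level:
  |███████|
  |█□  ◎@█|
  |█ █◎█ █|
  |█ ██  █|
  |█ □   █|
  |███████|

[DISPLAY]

███████  
█□  ◎@█  
█ █◎█ █  
█ ██  █  
█ □   █  
███████  
Moves: 0 
         
         
         


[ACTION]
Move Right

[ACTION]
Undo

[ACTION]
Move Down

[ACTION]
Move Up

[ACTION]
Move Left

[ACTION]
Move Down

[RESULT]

███████  
█□  + █  
█ █◎█ █  
█ ██  █  
█ □   █  
███████  
Moves: 3 
         
         
         


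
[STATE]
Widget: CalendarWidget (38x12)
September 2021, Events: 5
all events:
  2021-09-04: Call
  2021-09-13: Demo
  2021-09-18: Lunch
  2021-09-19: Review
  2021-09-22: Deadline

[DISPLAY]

            September 2021            
Mo Tu We Th Fr Sa Su                  
       1  2  3  4*  5                 
 6  7  8  9 10 11 12                  
13* 14 15 16 17 18* 19*               
20 21 22* 23 24 25 26                 
27 28 29 30                           
                                      
                                      
                                      
                                      
                                      


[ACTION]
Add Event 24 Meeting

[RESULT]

            September 2021            
Mo Tu We Th Fr Sa Su                  
       1  2  3  4*  5                 
 6  7  8  9 10 11 12                  
13* 14 15 16 17 18* 19*               
20 21 22* 23 24* 25 26                
27 28 29 30                           
                                      
                                      
                                      
                                      
                                      


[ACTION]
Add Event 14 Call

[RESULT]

            September 2021            
Mo Tu We Th Fr Sa Su                  
       1  2  3  4*  5                 
 6  7  8  9 10 11 12                  
13* 14* 15 16 17 18* 19*              
20 21 22* 23 24* 25 26                
27 28 29 30                           
                                      
                                      
                                      
                                      
                                      


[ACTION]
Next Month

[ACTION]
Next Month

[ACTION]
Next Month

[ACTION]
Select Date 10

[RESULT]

            December 2021             
Mo Tu We Th Fr Sa Su                  
       1  2  3  4  5                  
 6  7  8  9 [10] 11 12                
13 14 15 16 17 18 19                  
20 21 22 23 24 25 26                  
27 28 29 30 31                        
                                      
                                      
                                      
                                      
                                      


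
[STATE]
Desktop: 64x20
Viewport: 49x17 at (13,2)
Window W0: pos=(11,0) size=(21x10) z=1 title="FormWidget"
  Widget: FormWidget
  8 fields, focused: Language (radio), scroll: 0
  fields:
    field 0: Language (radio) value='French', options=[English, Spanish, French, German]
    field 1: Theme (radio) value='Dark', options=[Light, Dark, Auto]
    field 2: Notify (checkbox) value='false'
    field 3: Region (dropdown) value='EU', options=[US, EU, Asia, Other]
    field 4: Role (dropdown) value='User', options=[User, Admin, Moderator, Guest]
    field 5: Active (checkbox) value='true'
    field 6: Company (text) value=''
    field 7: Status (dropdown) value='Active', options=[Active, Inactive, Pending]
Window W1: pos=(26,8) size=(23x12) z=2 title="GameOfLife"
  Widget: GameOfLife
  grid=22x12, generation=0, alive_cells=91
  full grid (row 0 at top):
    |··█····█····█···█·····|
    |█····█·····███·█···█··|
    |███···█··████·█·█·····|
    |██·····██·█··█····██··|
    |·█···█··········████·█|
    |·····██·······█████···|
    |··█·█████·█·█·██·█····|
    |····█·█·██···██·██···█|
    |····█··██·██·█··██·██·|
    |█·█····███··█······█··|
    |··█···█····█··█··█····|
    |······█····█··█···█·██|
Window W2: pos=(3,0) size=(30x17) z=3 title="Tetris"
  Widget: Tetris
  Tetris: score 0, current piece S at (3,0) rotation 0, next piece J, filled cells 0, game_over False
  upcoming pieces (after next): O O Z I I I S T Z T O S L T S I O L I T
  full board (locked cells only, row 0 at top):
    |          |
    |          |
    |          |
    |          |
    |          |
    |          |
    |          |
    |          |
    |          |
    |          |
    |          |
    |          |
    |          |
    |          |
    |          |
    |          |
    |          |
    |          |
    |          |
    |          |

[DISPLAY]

───────────────────┨                             
 │Next:            ┃                             
 │█                ┃                             
 │███              ┃                             
 │                 ┃                             
 │                 ┃                             
 │                 ┃━━━━━━━━━━━━━━━┓             
 │Score:           ┃fLife          ┃             
 │0                ┃───────────────┨             
 │                 ┃               ┃             
 │                 ┃█··████·█·█····┃             
 │                 ┃·██·█··█····██·┃             
 │                 ┃··········████·┃             
 │                 ┃█·······█████··┃             
━━━━━━━━━━━━━━━━━━━┛███·█·█·██·█···┃             
             ┃····█·█·██···██·██···┃             
             ┃····█··██·██·█··██·██┃             


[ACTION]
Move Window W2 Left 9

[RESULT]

────────────────┨─┨                              
ext:            ┃E┃                              
                ┃L┃                              
██              ┃ ┃                              
                ┃]┃                              
                ┃]┃                              
                ┃━━━━━━━━━━━━━━━━━━┓             
core:           ┃meOfLife          ┃             
                ┃──────────────────┨             
                ┃: 0               ┃             
                ┃···█··████·█·█····┃             
                ┃····██·█··█····██·┃             
                ┃··█··········████·┃             
                ┃··██·······█████··┃             
━━━━━━━━━━━━━━━━┛·█████·█·█·██·█···┃             
             ┃····█·█·██···██·██···┃             
             ┃····█··██·██·█··██·██┃             


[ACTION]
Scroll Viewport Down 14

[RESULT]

ext:            ┃E┃                              
                ┃L┃                              
██              ┃ ┃                              
                ┃]┃                              
                ┃]┃                              
                ┃━━━━━━━━━━━━━━━━━━┓             
core:           ┃meOfLife          ┃             
                ┃──────────────────┨             
                ┃: 0               ┃             
                ┃···█··████·█·█····┃             
                ┃····██·█··█····██·┃             
                ┃··█··········████·┃             
                ┃··██·······█████··┃             
━━━━━━━━━━━━━━━━┛·█████·█·█·██·█···┃             
             ┃····█·█·██···██·██···┃             
             ┃····█··██·██·█··██·██┃             
             ┗━━━━━━━━━━━━━━━━━━━━━┛             


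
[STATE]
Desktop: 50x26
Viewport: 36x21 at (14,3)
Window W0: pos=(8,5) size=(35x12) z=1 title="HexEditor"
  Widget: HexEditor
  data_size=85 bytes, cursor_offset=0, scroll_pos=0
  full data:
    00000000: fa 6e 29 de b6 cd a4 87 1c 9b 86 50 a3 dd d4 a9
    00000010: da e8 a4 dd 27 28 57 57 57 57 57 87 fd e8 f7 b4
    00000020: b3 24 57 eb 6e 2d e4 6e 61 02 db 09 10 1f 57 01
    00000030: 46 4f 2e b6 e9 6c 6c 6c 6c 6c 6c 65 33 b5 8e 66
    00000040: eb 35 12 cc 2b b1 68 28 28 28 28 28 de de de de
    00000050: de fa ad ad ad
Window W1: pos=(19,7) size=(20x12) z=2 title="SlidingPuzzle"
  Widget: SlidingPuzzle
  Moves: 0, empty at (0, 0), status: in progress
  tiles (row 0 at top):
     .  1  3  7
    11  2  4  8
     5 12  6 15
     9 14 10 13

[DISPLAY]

                                    
                                    
━━━━━━━━━━━━━━━━━━━━━━━━━━━━┓       
ditor                       ┃       
─────┏━━━━━━━━━━━━━━━━━━┓───┨       
000  ┃ SlidingPuzzle    ┃ 87┃       
010  ┠──────────────────┨ 57┃       
020  ┃┌────┬────┬────┬──┃ 6e┃       
030  ┃│    │  1 │  3 │  ┃ 6c┃       
040  ┃├────┼────┼────┼──┃ 28┃       
050  ┃│ 11 │  2 │  4 │  ┃   ┃       
     ┃├────┼────┼────┼──┃   ┃       
     ┃│  5 │ 12 │  6 │ 1┃   ┃       
━━━━━┃├────┼────┼────┼──┃━━━┛       
     ┃│  9 │ 14 │ 10 │ 1┃           
     ┗━━━━━━━━━━━━━━━━━━┛           
                                    
                                    
                                    
                                    
                                    


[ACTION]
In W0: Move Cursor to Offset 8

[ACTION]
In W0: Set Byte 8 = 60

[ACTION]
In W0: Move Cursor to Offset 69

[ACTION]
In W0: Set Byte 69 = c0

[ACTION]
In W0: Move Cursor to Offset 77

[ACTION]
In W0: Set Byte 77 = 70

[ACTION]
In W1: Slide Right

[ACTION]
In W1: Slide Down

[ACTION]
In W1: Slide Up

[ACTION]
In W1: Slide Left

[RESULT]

                                    
                                    
━━━━━━━━━━━━━━━━━━━━━━━━━━━━┓       
ditor                       ┃       
─────┏━━━━━━━━━━━━━━━━━━┓───┨       
000  ┃ SlidingPuzzle    ┃ 87┃       
010  ┠──────────────────┨ 57┃       
020  ┃┌────┬────┬────┬──┃ 6e┃       
030  ┃│ 11 │  1 │  3 │  ┃ 6c┃       
040  ┃├────┼────┼────┼──┃ 28┃       
050  ┃│  2 │    │  4 │  ┃   ┃       
     ┃├────┼────┼────┼──┃   ┃       
     ┃│  5 │ 12 │  6 │ 1┃   ┃       
━━━━━┃├────┼────┼────┼──┃━━━┛       
     ┃│  9 │ 14 │ 10 │ 1┃           
     ┗━━━━━━━━━━━━━━━━━━┛           
                                    
                                    
                                    
                                    
                                    


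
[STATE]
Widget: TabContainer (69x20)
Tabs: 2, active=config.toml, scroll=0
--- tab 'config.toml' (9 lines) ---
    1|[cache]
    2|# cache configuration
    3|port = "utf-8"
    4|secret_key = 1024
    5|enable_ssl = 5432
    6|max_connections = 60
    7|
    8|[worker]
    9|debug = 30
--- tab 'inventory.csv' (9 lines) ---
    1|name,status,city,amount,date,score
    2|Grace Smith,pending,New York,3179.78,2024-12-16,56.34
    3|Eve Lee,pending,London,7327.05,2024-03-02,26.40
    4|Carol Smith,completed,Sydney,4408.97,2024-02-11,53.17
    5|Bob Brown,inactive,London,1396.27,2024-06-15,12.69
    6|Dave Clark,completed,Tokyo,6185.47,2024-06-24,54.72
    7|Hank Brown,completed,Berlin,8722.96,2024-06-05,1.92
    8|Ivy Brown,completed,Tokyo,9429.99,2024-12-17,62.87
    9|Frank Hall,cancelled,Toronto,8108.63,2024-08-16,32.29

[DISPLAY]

[config.toml]│ inventory.csv                                         
─────────────────────────────────────────────────────────────────────
[cache]                                                              
# cache configuration                                                
port = "utf-8"                                                       
secret_key = 1024                                                    
enable_ssl = 5432                                                    
max_connections = 60                                                 
                                                                     
[worker]                                                             
debug = 30                                                           
                                                                     
                                                                     
                                                                     
                                                                     
                                                                     
                                                                     
                                                                     
                                                                     
                                                                     


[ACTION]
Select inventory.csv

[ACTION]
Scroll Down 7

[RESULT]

 config.toml │[inventory.csv]                                        
─────────────────────────────────────────────────────────────────────
Ivy Brown,completed,Tokyo,9429.99,2024-12-17,62.87                   
Frank Hall,cancelled,Toronto,8108.63,2024-08-16,32.29                
                                                                     
                                                                     
                                                                     
                                                                     
                                                                     
                                                                     
                                                                     
                                                                     
                                                                     
                                                                     
                                                                     
                                                                     
                                                                     
                                                                     
                                                                     
                                                                     


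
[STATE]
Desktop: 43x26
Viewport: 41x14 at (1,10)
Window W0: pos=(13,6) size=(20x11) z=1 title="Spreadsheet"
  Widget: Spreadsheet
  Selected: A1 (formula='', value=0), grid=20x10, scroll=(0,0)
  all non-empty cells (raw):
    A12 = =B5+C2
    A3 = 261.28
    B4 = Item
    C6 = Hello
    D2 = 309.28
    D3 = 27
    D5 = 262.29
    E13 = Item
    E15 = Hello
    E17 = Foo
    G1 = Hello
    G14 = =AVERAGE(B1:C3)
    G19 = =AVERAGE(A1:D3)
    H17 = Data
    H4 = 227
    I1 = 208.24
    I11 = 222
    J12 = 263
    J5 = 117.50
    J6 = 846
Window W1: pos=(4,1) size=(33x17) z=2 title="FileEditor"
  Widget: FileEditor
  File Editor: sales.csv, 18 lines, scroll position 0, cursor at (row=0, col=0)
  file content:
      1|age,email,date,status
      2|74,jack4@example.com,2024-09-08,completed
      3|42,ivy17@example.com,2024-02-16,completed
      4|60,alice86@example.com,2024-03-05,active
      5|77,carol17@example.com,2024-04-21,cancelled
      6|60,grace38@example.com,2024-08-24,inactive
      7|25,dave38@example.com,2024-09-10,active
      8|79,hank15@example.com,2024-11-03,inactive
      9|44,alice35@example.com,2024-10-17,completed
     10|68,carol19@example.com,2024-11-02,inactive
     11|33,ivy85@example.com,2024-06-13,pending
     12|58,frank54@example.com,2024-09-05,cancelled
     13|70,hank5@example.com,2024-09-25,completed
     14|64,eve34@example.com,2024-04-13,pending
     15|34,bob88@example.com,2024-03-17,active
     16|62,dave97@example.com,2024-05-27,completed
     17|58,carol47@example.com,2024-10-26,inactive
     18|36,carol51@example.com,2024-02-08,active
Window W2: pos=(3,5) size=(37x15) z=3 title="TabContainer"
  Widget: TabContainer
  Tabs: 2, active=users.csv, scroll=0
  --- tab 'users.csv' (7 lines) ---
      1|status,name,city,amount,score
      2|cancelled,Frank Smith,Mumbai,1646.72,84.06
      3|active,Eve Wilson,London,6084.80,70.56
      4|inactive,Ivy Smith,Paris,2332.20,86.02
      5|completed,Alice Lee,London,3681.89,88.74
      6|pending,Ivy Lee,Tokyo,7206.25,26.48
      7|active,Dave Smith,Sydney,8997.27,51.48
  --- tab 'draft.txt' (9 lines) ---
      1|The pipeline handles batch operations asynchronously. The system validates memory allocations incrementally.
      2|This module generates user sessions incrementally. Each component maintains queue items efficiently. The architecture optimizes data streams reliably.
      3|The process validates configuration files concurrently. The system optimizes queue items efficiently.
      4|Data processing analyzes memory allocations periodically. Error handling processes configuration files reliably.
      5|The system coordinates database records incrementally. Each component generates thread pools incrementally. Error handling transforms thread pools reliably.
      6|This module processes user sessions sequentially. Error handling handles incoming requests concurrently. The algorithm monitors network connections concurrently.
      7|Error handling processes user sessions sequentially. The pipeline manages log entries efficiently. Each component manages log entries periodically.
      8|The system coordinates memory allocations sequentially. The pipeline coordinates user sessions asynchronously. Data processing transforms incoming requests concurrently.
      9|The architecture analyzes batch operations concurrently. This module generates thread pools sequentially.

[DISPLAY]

  ┃status,name,city,amount,score      ┃  
  ┃cancelled,Frank Smith,Mumbai,1646.7┃  
  ┃active,Eve Wilson,London,6084.80,70┃  
  ┃inactive,Ivy Smith,Paris,2332.20,86┃  
  ┃completed,Alice Lee,London,3681.89,┃  
  ┃pending,Ivy Lee,Tokyo,7206.25,26.48┃  
  ┃active,Dave Smith,Sydney,8997.27,51┃  
  ┃                                   ┃  
  ┃                                   ┃  
  ┗━━━━━━━━━━━━━━━━━━━━━━━━━━━━━━━━━━━┛  
                                         
                                         
                                         
                                         


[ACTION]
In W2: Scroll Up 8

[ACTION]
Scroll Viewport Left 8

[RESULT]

   ┃status,name,city,amount,score      ┃ 
   ┃cancelled,Frank Smith,Mumbai,1646.7┃ 
   ┃active,Eve Wilson,London,6084.80,70┃ 
   ┃inactive,Ivy Smith,Paris,2332.20,86┃ 
   ┃completed,Alice Lee,London,3681.89,┃ 
   ┃pending,Ivy Lee,Tokyo,7206.25,26.48┃ 
   ┃active,Dave Smith,Sydney,8997.27,51┃ 
   ┃                                   ┃ 
   ┃                                   ┃ 
   ┗━━━━━━━━━━━━━━━━━━━━━━━━━━━━━━━━━━━┛ 
                                         
                                         
                                         
                                         


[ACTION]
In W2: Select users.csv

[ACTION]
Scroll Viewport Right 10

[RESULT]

 ┃status,name,city,amount,score      ┃   
 ┃cancelled,Frank Smith,Mumbai,1646.7┃   
 ┃active,Eve Wilson,London,6084.80,70┃   
 ┃inactive,Ivy Smith,Paris,2332.20,86┃   
 ┃completed,Alice Lee,London,3681.89,┃   
 ┃pending,Ivy Lee,Tokyo,7206.25,26.48┃   
 ┃active,Dave Smith,Sydney,8997.27,51┃   
 ┃                                   ┃   
 ┃                                   ┃   
 ┗━━━━━━━━━━━━━━━━━━━━━━━━━━━━━━━━━━━┛   
                                         
                                         
                                         
                                         


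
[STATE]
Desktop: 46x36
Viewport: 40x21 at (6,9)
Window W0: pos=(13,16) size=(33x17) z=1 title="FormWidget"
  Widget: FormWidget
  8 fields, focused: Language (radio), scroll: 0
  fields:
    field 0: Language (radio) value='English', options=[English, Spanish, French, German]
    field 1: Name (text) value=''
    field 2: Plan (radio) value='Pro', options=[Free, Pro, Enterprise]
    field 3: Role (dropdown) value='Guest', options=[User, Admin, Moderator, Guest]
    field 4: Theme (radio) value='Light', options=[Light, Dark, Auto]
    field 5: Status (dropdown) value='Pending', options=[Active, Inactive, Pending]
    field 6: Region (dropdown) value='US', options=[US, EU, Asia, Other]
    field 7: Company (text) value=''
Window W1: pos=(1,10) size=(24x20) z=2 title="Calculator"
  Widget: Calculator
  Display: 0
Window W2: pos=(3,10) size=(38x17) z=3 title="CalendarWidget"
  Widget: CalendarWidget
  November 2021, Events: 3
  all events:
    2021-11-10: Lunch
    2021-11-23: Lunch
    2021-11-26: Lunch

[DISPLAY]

                                        
━━━━━━━━━━━━━━━━━━━━━━━━━━━━━━━━━━┓     
alendarWidget                     ┃     
──────────────────────────────────┨     
         November 2021            ┃     
 Tu We Th Fr Sa Su                ┃     
  2  3  4  5  6  7                ┃     
  9 10* 11 12 13 14               ┃━━━━┓
 16 17 18 19 20 21                ┃    ┃
 23* 24 25 26* 27 28              ┃────┨
 30                               ┃( ) ┃
                                  ┃   ]┃
                                  ┃ Pro┃
                                  ┃  ▼]┃
                                  ┃) Da┃
                                  ┃  ▼]┃
                                  ┃  ▼]┃
━━━━━━━━━━━━━━━━━━━━━━━━━━━━━━━━━━┛   ]┃
                  ┃                    ┃
                  ┃                    ┃
━━━━━━━━━━━━━━━━━━┛                    ┃


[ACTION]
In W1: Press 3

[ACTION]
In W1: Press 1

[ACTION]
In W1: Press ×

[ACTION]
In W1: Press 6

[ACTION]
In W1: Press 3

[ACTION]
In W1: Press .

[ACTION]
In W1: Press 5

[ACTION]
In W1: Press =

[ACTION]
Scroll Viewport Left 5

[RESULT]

                                        
┏━┏━━━━━━━━━━━━━━━━━━━━━━━━━━━━━━━━━━━━┓
┃ ┃ CalendarWidget                     ┃
┠─┠────────────────────────────────────┨
┃ ┃           November 2021            ┃
┃┌┃Mo Tu We Th Fr Sa Su                ┃
┃│┃ 1  2  3  4  5  6  7                ┃
┃├┃ 8  9 10* 11 12 13 14               ┃
┃│┃15 16 17 18 19 20 21                ┃
┃├┃22 23* 24 25 26* 27 28              ┃
┃│┃29 30                               ┃
┃├┃                                    ┃
┃│┃                                    ┃
┃├┃                                    ┃
┃│┃                                    ┃
┃└┃                                    ┃
┃ ┃                                    ┃
┃ ┗━━━━━━━━━━━━━━━━━━━━━━━━━━━━━━━━━━━━┛
┃                      ┃                
┃                      ┃                
┗━━━━━━━━━━━━━━━━━━━━━━┛                


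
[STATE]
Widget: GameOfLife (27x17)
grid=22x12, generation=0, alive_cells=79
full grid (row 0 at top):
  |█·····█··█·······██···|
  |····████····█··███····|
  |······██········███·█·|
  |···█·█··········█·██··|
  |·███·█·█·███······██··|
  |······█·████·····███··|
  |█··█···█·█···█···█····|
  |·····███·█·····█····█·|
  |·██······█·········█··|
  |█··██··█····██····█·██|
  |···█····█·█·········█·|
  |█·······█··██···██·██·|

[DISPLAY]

Gen: 0                     
█·····█··█·······██···     
····████····█··███····     
······██········███·█·     
···█·█··········█·██··     
·███·█·█·███······██··     
······█·████·····███··     
█··█···█·█···█···█····     
·····███·█·····█····█·     
·██······█·········█··     
█··██··█····██····█·██     
···█····█·█·········█·     
█·······█··██···██·██·     
                           
                           
                           
                           


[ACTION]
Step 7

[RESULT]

Gen: 7                     
·······███············     
······█·███···········     
·····██·█·██··········     
···█████·█············     
··██·███·······██···██     
····███··········█·█·█     
······██···████··█·███     
···██·█·······█····██·     
···██·██··············     
·█·····█·██····█·█····     
█····█····██··········     
·█·██·················     
                           
                           
                           
                           


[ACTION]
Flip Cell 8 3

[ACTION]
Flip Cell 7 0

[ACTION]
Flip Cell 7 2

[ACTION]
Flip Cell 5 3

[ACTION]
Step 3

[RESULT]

Gen: 10                    
······················     
··········██··········     
·········█·█··········     
··█······██···██······     
·█·······██··██·█·····     
·█·█········██··█···█·     
····█······███·█····█·     
·██·█·██··█·█·········     
·█····██··███·········     
·██···█····██·········     
██·█·█····██··········     
···█··················     
                           
                           
                           
                           


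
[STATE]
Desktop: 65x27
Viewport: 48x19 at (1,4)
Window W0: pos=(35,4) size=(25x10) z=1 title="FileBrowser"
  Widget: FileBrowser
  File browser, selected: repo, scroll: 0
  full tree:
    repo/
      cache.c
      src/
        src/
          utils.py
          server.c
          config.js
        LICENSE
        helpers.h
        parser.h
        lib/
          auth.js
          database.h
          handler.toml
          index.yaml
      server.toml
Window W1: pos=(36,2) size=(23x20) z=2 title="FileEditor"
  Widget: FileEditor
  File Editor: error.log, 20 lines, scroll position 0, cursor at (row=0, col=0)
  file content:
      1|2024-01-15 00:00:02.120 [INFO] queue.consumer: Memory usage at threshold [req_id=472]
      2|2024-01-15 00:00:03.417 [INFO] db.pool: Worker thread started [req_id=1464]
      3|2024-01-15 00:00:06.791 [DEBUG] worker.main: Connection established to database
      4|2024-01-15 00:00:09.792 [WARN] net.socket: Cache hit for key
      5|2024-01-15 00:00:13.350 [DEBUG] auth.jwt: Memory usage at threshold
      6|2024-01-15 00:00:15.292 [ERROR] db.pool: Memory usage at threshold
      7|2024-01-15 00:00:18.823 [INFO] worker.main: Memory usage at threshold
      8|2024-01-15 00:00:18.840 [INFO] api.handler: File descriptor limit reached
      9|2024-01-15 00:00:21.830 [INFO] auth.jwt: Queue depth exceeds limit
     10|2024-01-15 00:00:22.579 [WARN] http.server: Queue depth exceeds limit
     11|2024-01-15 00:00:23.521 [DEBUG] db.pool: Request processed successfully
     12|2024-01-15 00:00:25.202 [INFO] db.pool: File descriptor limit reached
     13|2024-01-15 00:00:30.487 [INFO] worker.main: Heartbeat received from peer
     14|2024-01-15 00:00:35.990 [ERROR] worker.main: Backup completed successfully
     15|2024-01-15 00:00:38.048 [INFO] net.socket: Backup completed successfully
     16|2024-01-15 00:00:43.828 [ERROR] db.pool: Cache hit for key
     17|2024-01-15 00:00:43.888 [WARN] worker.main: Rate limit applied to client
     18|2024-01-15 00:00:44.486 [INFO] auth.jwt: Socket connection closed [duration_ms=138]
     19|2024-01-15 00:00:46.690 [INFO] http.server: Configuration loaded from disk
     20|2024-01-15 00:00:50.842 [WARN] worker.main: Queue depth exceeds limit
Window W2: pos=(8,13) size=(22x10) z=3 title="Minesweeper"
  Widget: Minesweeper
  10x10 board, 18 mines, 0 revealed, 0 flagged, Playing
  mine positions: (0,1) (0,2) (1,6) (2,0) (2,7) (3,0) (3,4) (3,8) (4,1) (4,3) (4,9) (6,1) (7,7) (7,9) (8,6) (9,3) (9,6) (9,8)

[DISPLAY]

                                  ┏┠────────────
                                  ┃┃█024-01-15 0
                                  ┠┃2024-01-15 0
                                  ┃┃2024-01-15 0
                                  ┃┃2024-01-15 0
                                  ┃┃2024-01-15 0
                                  ┃┃2024-01-15 0
                                  ┃┃2024-01-15 0
                                  ┃┃2024-01-15 0
       ┏━━━━━━━━━━━━━━━━━━━━┓     ┗┃2024-01-15 0
       ┃ Minesweeper        ┃      ┃2024-01-15 0
       ┠────────────────────┨      ┃2024-01-15 0
       ┃■■■■■■■■■■          ┃      ┃2024-01-15 0
       ┃■■■■■■■■■■          ┃      ┃2024-01-15 0
       ┃■■■■■■■■■■          ┃      ┃2024-01-15 0
       ┃■■■■■■■■■■          ┃      ┃2024-01-15 0
       ┃■■■■■■■■■■          ┃      ┃2024-01-15 0
       ┃■■■■■■■■■■          ┃      ┗━━━━━━━━━━━━
       ┗━━━━━━━━━━━━━━━━━━━━┛                   


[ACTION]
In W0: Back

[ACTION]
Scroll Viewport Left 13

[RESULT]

                                   ┏┠───────────
                                   ┃┃█024-01-15 
                                   ┠┃2024-01-15 
                                   ┃┃2024-01-15 
                                   ┃┃2024-01-15 
                                   ┃┃2024-01-15 
                                   ┃┃2024-01-15 
                                   ┃┃2024-01-15 
                                   ┃┃2024-01-15 
        ┏━━━━━━━━━━━━━━━━━━━━┓     ┗┃2024-01-15 
        ┃ Minesweeper        ┃      ┃2024-01-15 
        ┠────────────────────┨      ┃2024-01-15 
        ┃■■■■■■■■■■          ┃      ┃2024-01-15 
        ┃■■■■■■■■■■          ┃      ┃2024-01-15 
        ┃■■■■■■■■■■          ┃      ┃2024-01-15 
        ┃■■■■■■■■■■          ┃      ┃2024-01-15 
        ┃■■■■■■■■■■          ┃      ┃2024-01-15 
        ┃■■■■■■■■■■          ┃      ┗━━━━━━━━━━━
        ┗━━━━━━━━━━━━━━━━━━━━┛                  


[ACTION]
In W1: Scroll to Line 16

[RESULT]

                                   ┏┠───────────
                                   ┃┃2024-01-15 
                                   ┠┃2024-01-15 
                                   ┃┃2024-01-15 
                                   ┃┃2024-01-15 
                                   ┃┃2024-01-15 
                                   ┃┃2024-01-15 
                                   ┃┃2024-01-15 
                                   ┃┃2024-01-15 
        ┏━━━━━━━━━━━━━━━━━━━━┓     ┗┃2024-01-15 
        ┃ Minesweeper        ┃      ┃2024-01-15 
        ┠────────────────────┨      ┃2024-01-15 
        ┃■■■■■■■■■■          ┃      ┃2024-01-15 
        ┃■■■■■■■■■■          ┃      ┃2024-01-15 
        ┃■■■■■■■■■■          ┃      ┃2024-01-15 
        ┃■■■■■■■■■■          ┃      ┃2024-01-15 
        ┃■■■■■■■■■■          ┃      ┃2024-01-15 
        ┃■■■■■■■■■■          ┃      ┗━━━━━━━━━━━
        ┗━━━━━━━━━━━━━━━━━━━━┛                  


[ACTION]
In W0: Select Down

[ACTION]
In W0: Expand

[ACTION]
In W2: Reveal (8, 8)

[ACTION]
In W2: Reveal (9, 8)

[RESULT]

                                   ┏┠───────────
                                   ┃┃2024-01-15 
                                   ┠┃2024-01-15 
                                   ┃┃2024-01-15 
                                   ┃┃2024-01-15 
                                   ┃┃2024-01-15 
                                   ┃┃2024-01-15 
                                   ┃┃2024-01-15 
                                   ┃┃2024-01-15 
        ┏━━━━━━━━━━━━━━━━━━━━┓     ┗┃2024-01-15 
        ┃ Minesweeper        ┃      ┃2024-01-15 
        ┠────────────────────┨      ┃2024-01-15 
        ┃■✹✹■■■■■■■          ┃      ┃2024-01-15 
        ┃■■■■■■✹■■■          ┃      ┃2024-01-15 
        ┃✹■■■■■■✹■■          ┃      ┃2024-01-15 
        ┃✹■■■✹■■■✹■          ┃      ┃2024-01-15 
        ┃■✹■✹■■■■■✹          ┃      ┃2024-01-15 
        ┃■■■■■■■■■■          ┃      ┗━━━━━━━━━━━
        ┗━━━━━━━━━━━━━━━━━━━━┛                  
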